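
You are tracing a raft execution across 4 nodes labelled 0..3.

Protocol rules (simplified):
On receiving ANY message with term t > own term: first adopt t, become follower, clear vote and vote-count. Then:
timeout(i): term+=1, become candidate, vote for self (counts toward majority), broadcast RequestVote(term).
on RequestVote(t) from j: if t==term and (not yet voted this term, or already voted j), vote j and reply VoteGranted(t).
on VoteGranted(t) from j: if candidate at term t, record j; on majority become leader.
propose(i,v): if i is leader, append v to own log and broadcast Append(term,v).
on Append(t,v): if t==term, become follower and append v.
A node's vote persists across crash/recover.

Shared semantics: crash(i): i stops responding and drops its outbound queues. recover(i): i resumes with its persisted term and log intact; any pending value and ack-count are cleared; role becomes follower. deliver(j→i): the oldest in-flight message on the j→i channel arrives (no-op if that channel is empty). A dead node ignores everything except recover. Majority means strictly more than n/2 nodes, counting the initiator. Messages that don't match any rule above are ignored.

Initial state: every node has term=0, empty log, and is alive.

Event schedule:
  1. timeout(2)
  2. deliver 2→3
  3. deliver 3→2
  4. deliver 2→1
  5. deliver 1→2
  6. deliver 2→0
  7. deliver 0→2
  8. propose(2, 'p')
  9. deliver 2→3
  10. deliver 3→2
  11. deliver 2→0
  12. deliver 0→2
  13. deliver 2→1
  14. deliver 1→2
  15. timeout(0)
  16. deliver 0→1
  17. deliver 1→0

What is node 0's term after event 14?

1

step 1 timeout(2): 2={cand,t=1,log=-}
step 2 deliver 2→3: 3={foll,t=1,log=-}
step 3 deliver 3→2: —
step 4 deliver 2→1: 1={foll,t=1,log=-}
step 5 deliver 1→2: 2={lead,t=1,log=-}
step 6 deliver 2→0: 0={foll,t=1,log=-}
step 7 deliver 0→2: —
step 8 propose(2,'p'): 2={lead,t=1,log=p}
step 9 deliver 2→3: 3={foll,t=1,log=p}
step 10 deliver 3→2: —
step 11 deliver 2→0: 0={foll,t=1,log=p}
step 12 deliver 0→2: —
step 13 deliver 2→1: 1={foll,t=1,log=p}
step 14 deliver 1→2: —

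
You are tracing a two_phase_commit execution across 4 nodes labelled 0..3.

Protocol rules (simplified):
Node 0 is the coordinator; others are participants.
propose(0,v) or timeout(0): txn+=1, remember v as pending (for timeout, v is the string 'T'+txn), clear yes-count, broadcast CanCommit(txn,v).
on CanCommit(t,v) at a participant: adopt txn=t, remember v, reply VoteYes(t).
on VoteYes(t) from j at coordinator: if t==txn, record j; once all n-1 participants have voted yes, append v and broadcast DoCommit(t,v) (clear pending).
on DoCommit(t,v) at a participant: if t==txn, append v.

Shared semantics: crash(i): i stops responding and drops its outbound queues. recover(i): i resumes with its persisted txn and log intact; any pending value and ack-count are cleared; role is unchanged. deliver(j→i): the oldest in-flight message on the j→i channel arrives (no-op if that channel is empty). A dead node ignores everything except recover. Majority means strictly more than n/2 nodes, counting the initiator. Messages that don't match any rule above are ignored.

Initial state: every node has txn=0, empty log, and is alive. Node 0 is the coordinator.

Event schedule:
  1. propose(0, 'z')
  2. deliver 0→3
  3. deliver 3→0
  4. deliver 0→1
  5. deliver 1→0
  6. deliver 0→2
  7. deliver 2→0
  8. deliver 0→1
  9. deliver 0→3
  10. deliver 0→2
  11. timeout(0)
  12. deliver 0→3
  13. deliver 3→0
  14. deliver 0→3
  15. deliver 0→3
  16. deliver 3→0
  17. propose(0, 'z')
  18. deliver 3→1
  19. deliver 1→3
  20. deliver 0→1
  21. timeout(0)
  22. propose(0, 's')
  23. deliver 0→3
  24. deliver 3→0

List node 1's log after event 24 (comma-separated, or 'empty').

z

e1 propose(0,'z'): 0[coor,t=1,-]
e2 deliver 0→3: 3[part,t=1,-]
e3 deliver 3→0: ·
e4 deliver 0→1: 1[part,t=1,-]
e5 deliver 1→0: ·
e6 deliver 0→2: 2[part,t=1,-]
e7 deliver 2→0: 0[coor,t=1,z]
e8 deliver 0→1: 1[part,t=1,z]
e9 deliver 0→3: 3[part,t=1,z]
e10 deliver 0→2: 2[part,t=1,z]
e11 timeout(0): 0[coor,t=2,z]
e12 deliver 0→3: 3[part,t=2,z]
e13 deliver 3→0: ·
e14 deliver 0→3: ·
e15 deliver 0→3: ·
e16 deliver 3→0: ·
e17 propose(0,'z'): 0[coor,t=3,z]
e18 deliver 3→1: ·
e19 deliver 1→3: ·
e20 deliver 0→1: 1[part,t=2,z]
e21 timeout(0): 0[coor,t=4,z]
e22 propose(0,'s'): 0[coor,t=5,z]
e23 deliver 0→3: 3[part,t=3,z]
e24 deliver 3→0: ·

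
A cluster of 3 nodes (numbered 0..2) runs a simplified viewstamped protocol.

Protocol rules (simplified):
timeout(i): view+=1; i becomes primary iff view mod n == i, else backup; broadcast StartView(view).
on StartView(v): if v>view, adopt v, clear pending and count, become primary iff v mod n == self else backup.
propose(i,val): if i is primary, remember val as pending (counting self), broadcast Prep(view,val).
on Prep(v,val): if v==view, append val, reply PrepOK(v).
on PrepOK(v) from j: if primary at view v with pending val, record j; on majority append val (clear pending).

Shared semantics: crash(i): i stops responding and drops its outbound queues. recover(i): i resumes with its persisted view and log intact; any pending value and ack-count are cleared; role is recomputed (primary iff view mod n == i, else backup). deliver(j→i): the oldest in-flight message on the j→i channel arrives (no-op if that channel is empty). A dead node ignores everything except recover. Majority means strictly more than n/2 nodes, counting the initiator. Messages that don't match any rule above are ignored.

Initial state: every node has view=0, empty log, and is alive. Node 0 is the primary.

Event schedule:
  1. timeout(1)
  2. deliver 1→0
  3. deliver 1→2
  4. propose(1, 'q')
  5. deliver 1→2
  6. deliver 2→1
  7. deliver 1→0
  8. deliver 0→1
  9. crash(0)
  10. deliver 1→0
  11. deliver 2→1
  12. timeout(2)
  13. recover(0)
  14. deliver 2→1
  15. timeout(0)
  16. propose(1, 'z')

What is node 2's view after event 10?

1. timeout(1):  <1:prim v1 ->
2. deliver 1→0:  <0:back v1 ->
3. deliver 1→2:  <2:back v1 ->
4. propose(1,'q'):  nop
5. deliver 1→2:  <2:back v1 q>
6. deliver 2→1:  <1:prim v1 q>
7. deliver 1→0:  <0:back v1 q>
8. deliver 0→1:  nop
9. crash(0):  <0:✗back v1 q>
10. deliver 1→0:  nop

1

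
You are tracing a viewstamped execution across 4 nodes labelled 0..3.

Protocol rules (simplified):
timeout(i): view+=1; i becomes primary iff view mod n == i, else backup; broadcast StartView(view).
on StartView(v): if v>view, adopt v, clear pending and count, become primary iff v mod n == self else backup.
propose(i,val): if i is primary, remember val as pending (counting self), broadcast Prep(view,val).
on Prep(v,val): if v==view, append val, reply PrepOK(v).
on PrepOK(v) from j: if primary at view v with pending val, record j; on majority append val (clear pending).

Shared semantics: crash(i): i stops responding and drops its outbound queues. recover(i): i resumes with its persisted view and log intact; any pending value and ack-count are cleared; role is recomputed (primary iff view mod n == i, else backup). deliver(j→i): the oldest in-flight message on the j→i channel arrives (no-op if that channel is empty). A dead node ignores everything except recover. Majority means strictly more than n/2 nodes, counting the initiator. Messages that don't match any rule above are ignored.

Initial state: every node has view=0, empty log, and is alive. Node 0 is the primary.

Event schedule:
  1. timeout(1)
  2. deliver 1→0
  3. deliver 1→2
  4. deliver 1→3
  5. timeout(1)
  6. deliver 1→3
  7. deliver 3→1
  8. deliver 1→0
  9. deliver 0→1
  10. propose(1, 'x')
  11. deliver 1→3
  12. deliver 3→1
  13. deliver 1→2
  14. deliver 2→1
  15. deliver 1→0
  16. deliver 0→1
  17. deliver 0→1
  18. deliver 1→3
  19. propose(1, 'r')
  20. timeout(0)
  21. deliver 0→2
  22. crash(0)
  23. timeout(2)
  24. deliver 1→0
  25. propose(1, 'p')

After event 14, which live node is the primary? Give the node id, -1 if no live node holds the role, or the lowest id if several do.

[1] timeout(1) → N1(prim v1 [-])
[2] deliver 1→0 → N0(back v1 [-])
[3] deliver 1→2 → N2(back v1 [-])
[4] deliver 1→3 → N3(back v1 [-])
[5] timeout(1) → N1(back v2 [-])
[6] deliver 1→3 → N3(back v2 [-])
[7] deliver 3→1 → ∅
[8] deliver 1→0 → N0(back v2 [-])
[9] deliver 0→1 → ∅
[10] propose(1,'x') → ∅
[11] deliver 1→3 → ∅
[12] deliver 3→1 → ∅
[13] deliver 1→2 → N2(prim v2 [-])
[14] deliver 2→1 → ∅

2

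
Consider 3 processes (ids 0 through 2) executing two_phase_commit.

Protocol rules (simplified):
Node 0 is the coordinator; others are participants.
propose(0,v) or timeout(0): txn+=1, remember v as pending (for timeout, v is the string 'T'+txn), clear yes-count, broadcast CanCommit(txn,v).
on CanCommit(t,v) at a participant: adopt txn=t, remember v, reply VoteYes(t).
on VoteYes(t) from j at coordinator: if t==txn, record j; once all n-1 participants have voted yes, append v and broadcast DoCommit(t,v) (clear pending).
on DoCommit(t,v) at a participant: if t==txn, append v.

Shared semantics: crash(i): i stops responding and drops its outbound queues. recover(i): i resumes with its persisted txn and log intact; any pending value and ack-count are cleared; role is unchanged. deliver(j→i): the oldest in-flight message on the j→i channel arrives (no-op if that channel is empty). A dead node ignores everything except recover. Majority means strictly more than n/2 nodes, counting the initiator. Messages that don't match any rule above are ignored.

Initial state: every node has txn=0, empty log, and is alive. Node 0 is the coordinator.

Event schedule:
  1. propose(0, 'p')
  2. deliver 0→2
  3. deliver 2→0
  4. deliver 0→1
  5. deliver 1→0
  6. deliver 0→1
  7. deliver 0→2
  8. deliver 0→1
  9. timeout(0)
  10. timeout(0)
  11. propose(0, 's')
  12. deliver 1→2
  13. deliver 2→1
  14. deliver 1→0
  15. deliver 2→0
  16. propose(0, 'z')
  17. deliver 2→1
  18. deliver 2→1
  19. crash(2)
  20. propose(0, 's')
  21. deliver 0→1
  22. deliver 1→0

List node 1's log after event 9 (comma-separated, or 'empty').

1. propose(0,'p'):  <0:coor t1 ->
2. deliver 0→2:  <2:part t1 ->
3. deliver 2→0:  nop
4. deliver 0→1:  <1:part t1 ->
5. deliver 1→0:  <0:coor t1 p>
6. deliver 0→1:  <1:part t1 p>
7. deliver 0→2:  <2:part t1 p>
8. deliver 0→1:  nop
9. timeout(0):  <0:coor t2 p>

p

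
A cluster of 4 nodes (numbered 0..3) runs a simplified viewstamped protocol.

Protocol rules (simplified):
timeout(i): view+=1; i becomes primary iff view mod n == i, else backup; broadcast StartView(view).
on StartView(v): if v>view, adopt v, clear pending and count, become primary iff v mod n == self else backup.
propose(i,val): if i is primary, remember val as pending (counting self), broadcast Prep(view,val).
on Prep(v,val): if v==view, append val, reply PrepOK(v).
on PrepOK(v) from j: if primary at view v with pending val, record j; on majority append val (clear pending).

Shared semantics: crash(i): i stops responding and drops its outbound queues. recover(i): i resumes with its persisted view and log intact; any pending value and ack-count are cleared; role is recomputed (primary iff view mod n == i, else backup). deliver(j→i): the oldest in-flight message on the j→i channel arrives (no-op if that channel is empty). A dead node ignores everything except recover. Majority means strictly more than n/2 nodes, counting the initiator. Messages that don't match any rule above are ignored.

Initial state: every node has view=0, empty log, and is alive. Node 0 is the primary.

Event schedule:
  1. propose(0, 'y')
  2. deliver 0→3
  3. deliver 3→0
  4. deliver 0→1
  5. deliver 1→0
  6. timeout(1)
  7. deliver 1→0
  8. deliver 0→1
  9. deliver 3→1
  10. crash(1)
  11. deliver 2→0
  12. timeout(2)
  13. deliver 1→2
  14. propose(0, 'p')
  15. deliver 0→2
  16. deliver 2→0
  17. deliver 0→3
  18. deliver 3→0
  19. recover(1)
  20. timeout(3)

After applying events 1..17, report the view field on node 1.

after 1 — propose(0,'y'): ·
after 2 — deliver 0→3: n3:back/v0/[y]
after 3 — deliver 3→0: ·
after 4 — deliver 0→1: n1:back/v0/[y]
after 5 — deliver 1→0: n0:prim/v0/[y]
after 6 — timeout(1): n1:prim/v1/[y]
after 7 — deliver 1→0: n0:back/v1/[y]
after 8 — deliver 0→1: ·
after 9 — deliver 3→1: ·
after 10 — crash(1): n1:✗prim/v1/[y]
after 11 — deliver 2→0: ·
after 12 — timeout(2): n2:back/v1/[-]
after 13 — deliver 1→2: ·
after 14 — propose(0,'p'): ·
after 15 — deliver 0→2: ·
after 16 — deliver 2→0: ·
after 17 — deliver 0→3: ·

1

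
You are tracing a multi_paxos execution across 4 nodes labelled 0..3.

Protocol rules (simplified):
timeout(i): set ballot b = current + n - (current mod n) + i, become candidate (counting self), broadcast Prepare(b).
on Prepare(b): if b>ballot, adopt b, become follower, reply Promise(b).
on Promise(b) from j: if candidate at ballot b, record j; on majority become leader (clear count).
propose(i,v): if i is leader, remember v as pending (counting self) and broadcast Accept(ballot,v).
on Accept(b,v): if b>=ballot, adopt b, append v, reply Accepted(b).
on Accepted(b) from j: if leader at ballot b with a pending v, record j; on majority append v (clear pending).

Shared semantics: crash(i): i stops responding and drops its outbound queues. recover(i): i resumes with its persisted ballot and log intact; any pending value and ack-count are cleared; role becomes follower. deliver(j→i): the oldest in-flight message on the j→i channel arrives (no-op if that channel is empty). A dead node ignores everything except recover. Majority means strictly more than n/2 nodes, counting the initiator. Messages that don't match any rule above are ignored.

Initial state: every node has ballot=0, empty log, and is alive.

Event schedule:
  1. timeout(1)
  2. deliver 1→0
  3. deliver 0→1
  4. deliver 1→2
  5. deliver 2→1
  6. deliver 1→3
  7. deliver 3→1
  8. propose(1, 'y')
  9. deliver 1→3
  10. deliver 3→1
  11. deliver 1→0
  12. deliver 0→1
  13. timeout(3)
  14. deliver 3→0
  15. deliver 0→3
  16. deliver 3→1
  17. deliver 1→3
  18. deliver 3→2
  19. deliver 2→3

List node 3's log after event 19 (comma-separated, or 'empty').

y

step 1 timeout(1): 1={cand,b=5,log=-}
step 2 deliver 1→0: 0={foll,b=5,log=-}
step 3 deliver 0→1: —
step 4 deliver 1→2: 2={foll,b=5,log=-}
step 5 deliver 2→1: 1={lead,b=5,log=-}
step 6 deliver 1→3: 3={foll,b=5,log=-}
step 7 deliver 3→1: —
step 8 propose(1,'y'): —
step 9 deliver 1→3: 3={foll,b=5,log=y}
step 10 deliver 3→1: —
step 11 deliver 1→0: 0={foll,b=5,log=y}
step 12 deliver 0→1: 1={lead,b=5,log=y}
step 13 timeout(3): 3={cand,b=11,log=y}
step 14 deliver 3→0: 0={foll,b=11,log=y}
step 15 deliver 0→3: —
step 16 deliver 3→1: 1={foll,b=11,log=y}
step 17 deliver 1→3: 3={lead,b=11,log=y}
step 18 deliver 3→2: 2={foll,b=11,log=-}
step 19 deliver 2→3: —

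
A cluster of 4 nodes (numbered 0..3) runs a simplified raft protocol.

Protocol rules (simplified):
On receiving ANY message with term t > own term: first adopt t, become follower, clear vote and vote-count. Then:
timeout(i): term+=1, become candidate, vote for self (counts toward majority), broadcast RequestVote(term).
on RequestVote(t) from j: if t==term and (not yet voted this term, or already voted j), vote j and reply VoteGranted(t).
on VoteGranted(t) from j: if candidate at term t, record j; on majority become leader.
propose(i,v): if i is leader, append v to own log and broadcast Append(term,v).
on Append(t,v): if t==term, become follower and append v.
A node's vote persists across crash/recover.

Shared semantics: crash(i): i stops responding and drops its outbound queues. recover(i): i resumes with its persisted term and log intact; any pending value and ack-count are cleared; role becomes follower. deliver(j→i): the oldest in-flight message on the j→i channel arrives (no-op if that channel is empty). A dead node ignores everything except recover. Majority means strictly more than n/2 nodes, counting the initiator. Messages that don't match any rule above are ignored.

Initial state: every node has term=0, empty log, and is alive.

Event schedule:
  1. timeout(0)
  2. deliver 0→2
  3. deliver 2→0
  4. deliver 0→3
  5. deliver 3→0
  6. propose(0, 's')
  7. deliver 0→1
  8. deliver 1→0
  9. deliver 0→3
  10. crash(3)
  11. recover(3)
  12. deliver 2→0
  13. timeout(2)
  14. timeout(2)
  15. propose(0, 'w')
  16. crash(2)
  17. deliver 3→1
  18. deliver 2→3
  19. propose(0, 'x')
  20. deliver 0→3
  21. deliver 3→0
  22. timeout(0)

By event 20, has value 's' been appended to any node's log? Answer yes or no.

after 1 — timeout(0): n0:cand/t1/[-]
after 2 — deliver 0→2: n2:foll/t1/[-]
after 3 — deliver 2→0: ·
after 4 — deliver 0→3: n3:foll/t1/[-]
after 5 — deliver 3→0: n0:lead/t1/[-]
after 6 — propose(0,'s'): n0:lead/t1/[s]
after 7 — deliver 0→1: n1:foll/t1/[-]
after 8 — deliver 1→0: ·
after 9 — deliver 0→3: n3:foll/t1/[s]
after 10 — crash(3): n3:✗foll/t1/[s]
after 11 — recover(3): n3:foll/t1/[s]
after 12 — deliver 2→0: ·
after 13 — timeout(2): n2:cand/t2/[-]
after 14 — timeout(2): n2:cand/t3/[-]
after 15 — propose(0,'w'): n0:lead/t1/[s,w]
after 16 — crash(2): n2:✗cand/t3/[-]
after 17 — deliver 3→1: ·
after 18 — deliver 2→3: ·
after 19 — propose(0,'x'): n0:lead/t1/[s,w,x]
after 20 — deliver 0→3: n3:foll/t1/[s,w]

yes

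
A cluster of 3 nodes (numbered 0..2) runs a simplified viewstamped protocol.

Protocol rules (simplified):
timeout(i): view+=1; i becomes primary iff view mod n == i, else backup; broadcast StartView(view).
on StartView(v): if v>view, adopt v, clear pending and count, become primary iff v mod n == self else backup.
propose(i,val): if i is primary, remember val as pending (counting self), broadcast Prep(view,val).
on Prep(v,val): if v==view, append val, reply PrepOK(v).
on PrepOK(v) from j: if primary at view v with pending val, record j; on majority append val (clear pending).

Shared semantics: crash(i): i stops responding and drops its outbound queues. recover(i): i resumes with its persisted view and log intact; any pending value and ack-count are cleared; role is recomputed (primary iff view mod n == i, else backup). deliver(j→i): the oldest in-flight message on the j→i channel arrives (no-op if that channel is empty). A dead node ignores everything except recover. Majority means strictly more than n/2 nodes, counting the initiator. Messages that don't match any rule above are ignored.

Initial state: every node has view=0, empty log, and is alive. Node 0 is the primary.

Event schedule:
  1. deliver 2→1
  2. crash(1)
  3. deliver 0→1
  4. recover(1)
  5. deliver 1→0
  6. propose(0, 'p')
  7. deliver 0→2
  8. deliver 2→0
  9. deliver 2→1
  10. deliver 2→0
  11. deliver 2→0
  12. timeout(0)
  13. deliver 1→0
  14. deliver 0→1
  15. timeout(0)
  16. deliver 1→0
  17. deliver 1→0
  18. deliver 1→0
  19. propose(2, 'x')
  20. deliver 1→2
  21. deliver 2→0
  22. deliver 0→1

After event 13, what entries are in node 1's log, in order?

step 1 deliver 2→1: —
step 2 crash(1): 1={✗back,v=0,log=-}
step 3 deliver 0→1: —
step 4 recover(1): 1={back,v=0,log=-}
step 5 deliver 1→0: —
step 6 propose(0,'p'): —
step 7 deliver 0→2: 2={back,v=0,log=p}
step 8 deliver 2→0: 0={prim,v=0,log=p}
step 9 deliver 2→1: —
step 10 deliver 2→0: —
step 11 deliver 2→0: —
step 12 timeout(0): 0={back,v=1,log=p}
step 13 deliver 1→0: —

empty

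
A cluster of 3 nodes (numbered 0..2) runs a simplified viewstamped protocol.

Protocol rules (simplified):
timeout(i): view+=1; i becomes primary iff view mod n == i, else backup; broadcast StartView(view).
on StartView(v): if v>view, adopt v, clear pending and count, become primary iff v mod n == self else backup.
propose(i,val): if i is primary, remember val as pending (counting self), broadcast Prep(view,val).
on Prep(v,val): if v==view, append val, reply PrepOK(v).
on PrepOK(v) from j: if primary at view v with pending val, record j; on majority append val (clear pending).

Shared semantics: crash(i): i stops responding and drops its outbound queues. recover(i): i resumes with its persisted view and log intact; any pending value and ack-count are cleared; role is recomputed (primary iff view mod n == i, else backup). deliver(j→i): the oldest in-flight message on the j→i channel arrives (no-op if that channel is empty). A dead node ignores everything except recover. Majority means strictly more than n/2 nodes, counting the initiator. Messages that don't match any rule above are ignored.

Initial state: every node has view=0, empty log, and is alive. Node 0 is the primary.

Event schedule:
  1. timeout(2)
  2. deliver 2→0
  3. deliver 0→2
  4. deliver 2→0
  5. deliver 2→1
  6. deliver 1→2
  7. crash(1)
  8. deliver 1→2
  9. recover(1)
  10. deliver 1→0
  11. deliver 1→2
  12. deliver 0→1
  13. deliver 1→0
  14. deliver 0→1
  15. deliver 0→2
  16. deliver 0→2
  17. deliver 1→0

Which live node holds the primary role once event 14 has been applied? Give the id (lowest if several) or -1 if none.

step 1 timeout(2): 2={back,v=1,log=-}
step 2 deliver 2→0: 0={back,v=1,log=-}
step 3 deliver 0→2: —
step 4 deliver 2→0: —
step 5 deliver 2→1: 1={prim,v=1,log=-}
step 6 deliver 1→2: —
step 7 crash(1): 1={✗prim,v=1,log=-}
step 8 deliver 1→2: —
step 9 recover(1): 1={prim,v=1,log=-}
step 10 deliver 1→0: —
step 11 deliver 1→2: —
step 12 deliver 0→1: —
step 13 deliver 1→0: —
step 14 deliver 0→1: —

1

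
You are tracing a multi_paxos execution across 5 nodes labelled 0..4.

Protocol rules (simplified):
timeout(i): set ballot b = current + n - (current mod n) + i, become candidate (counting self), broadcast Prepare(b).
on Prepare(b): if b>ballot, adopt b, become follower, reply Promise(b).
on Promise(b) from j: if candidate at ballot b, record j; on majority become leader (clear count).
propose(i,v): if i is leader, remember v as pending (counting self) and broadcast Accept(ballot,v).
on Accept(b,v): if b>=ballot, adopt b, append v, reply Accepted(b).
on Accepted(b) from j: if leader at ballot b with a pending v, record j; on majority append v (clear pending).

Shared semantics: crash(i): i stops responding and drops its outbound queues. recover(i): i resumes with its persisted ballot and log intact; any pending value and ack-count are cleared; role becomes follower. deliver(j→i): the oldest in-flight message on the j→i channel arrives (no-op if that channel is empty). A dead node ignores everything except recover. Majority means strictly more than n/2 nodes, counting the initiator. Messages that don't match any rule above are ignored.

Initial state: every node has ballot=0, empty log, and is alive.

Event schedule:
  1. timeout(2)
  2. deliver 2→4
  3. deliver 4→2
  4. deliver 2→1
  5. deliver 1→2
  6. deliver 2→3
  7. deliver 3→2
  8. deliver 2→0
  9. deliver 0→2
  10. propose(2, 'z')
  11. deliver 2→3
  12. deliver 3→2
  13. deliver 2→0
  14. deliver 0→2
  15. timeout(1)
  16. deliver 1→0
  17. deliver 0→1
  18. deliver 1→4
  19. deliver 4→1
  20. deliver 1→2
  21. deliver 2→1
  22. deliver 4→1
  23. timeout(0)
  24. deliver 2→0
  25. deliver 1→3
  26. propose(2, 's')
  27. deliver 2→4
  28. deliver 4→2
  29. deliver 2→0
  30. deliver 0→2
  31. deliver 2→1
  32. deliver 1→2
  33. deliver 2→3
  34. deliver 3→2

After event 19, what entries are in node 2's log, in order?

z

1. timeout(2):  <2:cand b7 ->
2. deliver 2→4:  <4:foll b7 ->
3. deliver 4→2:  nop
4. deliver 2→1:  <1:foll b7 ->
5. deliver 1→2:  <2:lead b7 ->
6. deliver 2→3:  <3:foll b7 ->
7. deliver 3→2:  nop
8. deliver 2→0:  <0:foll b7 ->
9. deliver 0→2:  nop
10. propose(2,'z'):  nop
11. deliver 2→3:  <3:foll b7 z>
12. deliver 3→2:  nop
13. deliver 2→0:  <0:foll b7 z>
14. deliver 0→2:  <2:lead b7 z>
15. timeout(1):  <1:cand b11 ->
16. deliver 1→0:  <0:foll b11 z>
17. deliver 0→1:  nop
18. deliver 1→4:  <4:foll b11 ->
19. deliver 4→1:  <1:lead b11 ->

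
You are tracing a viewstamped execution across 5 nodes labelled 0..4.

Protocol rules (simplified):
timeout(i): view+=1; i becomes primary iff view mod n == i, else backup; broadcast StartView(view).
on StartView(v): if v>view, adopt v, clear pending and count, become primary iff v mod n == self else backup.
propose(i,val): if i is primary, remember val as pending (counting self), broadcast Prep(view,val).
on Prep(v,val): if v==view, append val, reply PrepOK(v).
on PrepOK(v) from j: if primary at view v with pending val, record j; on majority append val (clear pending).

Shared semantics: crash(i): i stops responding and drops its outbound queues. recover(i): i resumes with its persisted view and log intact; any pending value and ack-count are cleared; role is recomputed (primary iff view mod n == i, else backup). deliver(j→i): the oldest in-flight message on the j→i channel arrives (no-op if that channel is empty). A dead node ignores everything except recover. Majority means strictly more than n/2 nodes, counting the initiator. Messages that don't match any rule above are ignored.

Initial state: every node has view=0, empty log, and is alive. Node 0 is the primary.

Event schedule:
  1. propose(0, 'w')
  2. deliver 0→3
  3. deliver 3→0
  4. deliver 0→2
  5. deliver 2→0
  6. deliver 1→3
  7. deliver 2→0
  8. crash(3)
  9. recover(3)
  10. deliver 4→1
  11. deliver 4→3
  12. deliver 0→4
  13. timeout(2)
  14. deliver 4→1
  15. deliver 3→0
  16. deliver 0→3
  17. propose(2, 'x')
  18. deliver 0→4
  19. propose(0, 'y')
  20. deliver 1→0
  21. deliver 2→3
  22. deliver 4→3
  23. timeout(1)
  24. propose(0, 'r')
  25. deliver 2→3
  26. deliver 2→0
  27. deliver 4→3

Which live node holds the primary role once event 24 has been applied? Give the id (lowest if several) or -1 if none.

after 1 — propose(0,'w'): ·
after 2 — deliver 0→3: n3:back/v0/[w]
after 3 — deliver 3→0: ·
after 4 — deliver 0→2: n2:back/v0/[w]
after 5 — deliver 2→0: n0:prim/v0/[w]
after 6 — deliver 1→3: ·
after 7 — deliver 2→0: ·
after 8 — crash(3): n3:✗back/v0/[w]
after 9 — recover(3): n3:back/v0/[w]
after 10 — deliver 4→1: ·
after 11 — deliver 4→3: ·
after 12 — deliver 0→4: n4:back/v0/[w]
after 13 — timeout(2): n2:back/v1/[w]
after 14 — deliver 4→1: ·
after 15 — deliver 3→0: ·
after 16 — deliver 0→3: ·
after 17 — propose(2,'x'): ·
after 18 — deliver 0→4: ·
after 19 — propose(0,'y'): ·
after 20 — deliver 1→0: ·
after 21 — deliver 2→3: n3:back/v1/[w]
after 22 — deliver 4→3: ·
after 23 — timeout(1): n1:prim/v1/[-]
after 24 — propose(0,'r'): ·

0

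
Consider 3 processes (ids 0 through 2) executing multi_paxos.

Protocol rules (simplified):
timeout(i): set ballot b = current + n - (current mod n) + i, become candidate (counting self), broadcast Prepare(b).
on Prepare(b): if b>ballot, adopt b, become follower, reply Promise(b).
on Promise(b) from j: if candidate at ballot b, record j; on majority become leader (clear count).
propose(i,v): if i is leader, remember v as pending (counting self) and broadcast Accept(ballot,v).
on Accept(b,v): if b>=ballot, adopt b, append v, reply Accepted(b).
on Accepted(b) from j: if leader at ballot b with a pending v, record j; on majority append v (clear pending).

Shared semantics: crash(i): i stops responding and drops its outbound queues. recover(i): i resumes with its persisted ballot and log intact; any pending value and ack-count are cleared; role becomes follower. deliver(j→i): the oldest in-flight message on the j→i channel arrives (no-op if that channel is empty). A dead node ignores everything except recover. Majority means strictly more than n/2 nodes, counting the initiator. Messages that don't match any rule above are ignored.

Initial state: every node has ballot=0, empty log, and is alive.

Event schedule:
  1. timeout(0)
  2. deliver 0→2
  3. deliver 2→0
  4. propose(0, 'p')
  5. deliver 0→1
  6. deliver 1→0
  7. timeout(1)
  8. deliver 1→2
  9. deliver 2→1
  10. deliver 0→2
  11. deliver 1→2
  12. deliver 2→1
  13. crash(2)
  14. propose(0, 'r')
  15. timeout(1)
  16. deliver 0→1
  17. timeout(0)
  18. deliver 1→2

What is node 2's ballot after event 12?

7

[1] timeout(0) → N0(cand b3 [-])
[2] deliver 0→2 → N2(foll b3 [-])
[3] deliver 2→0 → N0(lead b3 [-])
[4] propose(0,'p') → ∅
[5] deliver 0→1 → N1(foll b3 [-])
[6] deliver 1→0 → ∅
[7] timeout(1) → N1(cand b7 [-])
[8] deliver 1→2 → N2(foll b7 [-])
[9] deliver 2→1 → N1(lead b7 [-])
[10] deliver 0→2 → ∅
[11] deliver 1→2 → ∅
[12] deliver 2→1 → ∅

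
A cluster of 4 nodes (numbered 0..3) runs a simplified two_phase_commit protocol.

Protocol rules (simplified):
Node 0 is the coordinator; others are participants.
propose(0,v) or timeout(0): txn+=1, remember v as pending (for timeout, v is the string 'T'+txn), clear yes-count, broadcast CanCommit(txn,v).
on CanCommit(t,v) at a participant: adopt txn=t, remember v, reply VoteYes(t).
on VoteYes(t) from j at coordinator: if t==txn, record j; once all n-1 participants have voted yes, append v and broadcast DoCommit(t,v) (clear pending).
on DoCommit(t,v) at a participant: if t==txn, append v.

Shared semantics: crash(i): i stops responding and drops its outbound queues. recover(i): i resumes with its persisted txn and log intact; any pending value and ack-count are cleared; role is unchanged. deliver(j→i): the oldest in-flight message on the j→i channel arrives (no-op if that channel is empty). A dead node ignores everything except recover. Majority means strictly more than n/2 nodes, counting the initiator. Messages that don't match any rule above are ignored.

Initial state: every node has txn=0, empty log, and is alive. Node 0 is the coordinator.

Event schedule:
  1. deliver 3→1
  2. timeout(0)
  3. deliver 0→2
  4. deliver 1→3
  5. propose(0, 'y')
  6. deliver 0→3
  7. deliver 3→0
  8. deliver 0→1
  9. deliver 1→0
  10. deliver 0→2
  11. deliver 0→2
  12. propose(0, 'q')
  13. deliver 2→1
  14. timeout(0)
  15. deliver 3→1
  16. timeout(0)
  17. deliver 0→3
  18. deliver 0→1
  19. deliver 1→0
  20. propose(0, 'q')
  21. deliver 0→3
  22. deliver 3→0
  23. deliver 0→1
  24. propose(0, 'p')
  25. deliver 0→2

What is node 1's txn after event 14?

[1] deliver 3→1 → ∅
[2] timeout(0) → N0(coor t1 [-])
[3] deliver 0→2 → N2(part t1 [-])
[4] deliver 1→3 → ∅
[5] propose(0,'y') → N0(coor t2 [-])
[6] deliver 0→3 → N3(part t1 [-])
[7] deliver 3→0 → ∅
[8] deliver 0→1 → N1(part t1 [-])
[9] deliver 1→0 → ∅
[10] deliver 0→2 → N2(part t2 [-])
[11] deliver 0→2 → ∅
[12] propose(0,'q') → N0(coor t3 [-])
[13] deliver 2→1 → ∅
[14] timeout(0) → N0(coor t4 [-])

1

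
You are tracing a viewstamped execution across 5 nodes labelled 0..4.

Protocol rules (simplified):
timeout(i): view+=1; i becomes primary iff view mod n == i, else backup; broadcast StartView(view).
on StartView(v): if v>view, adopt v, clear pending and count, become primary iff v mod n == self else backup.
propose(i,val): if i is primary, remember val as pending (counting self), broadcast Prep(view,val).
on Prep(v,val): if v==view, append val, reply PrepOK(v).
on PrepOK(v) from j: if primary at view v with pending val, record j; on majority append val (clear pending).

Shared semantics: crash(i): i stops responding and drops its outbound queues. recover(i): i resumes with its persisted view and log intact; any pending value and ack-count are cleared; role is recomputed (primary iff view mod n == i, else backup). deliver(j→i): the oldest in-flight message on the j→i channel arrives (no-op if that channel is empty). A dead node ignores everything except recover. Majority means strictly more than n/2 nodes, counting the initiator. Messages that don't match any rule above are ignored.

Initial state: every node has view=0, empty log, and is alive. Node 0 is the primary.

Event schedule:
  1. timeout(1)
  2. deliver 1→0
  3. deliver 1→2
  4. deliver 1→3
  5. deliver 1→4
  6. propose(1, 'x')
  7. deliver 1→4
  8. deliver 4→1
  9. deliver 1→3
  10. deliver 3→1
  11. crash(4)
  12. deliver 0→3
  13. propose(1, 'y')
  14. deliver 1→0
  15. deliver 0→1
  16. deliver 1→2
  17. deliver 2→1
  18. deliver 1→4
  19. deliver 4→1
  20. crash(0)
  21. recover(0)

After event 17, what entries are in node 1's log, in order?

after 1 — timeout(1): n1:prim/v1/[-]
after 2 — deliver 1→0: n0:back/v1/[-]
after 3 — deliver 1→2: n2:back/v1/[-]
after 4 — deliver 1→3: n3:back/v1/[-]
after 5 — deliver 1→4: n4:back/v1/[-]
after 6 — propose(1,'x'): ·
after 7 — deliver 1→4: n4:back/v1/[x]
after 8 — deliver 4→1: ·
after 9 — deliver 1→3: n3:back/v1/[x]
after 10 — deliver 3→1: n1:prim/v1/[x]
after 11 — crash(4): n4:✗back/v1/[x]
after 12 — deliver 0→3: ·
after 13 — propose(1,'y'): ·
after 14 — deliver 1→0: n0:back/v1/[x]
after 15 — deliver 0→1: ·
after 16 — deliver 1→2: n2:back/v1/[x]
after 17 — deliver 2→1: n1:prim/v1/[x,y]

x,y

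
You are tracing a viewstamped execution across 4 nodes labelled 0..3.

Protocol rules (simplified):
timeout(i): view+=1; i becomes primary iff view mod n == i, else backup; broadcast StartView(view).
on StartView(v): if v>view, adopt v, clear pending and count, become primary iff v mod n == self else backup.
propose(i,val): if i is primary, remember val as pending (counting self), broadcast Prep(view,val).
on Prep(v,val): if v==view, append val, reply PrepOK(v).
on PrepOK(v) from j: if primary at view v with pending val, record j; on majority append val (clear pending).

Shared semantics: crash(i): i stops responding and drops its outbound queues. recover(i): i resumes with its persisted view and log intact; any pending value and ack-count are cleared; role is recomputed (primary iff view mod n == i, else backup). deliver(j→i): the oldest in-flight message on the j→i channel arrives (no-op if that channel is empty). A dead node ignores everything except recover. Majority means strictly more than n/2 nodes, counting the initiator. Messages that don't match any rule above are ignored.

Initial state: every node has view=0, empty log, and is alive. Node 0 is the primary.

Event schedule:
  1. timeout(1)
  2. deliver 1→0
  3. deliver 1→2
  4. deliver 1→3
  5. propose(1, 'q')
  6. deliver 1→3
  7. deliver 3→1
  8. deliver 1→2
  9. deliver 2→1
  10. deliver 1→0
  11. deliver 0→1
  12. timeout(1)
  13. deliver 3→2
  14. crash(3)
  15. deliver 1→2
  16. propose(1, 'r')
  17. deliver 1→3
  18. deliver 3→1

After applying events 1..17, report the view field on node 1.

e1 timeout(1): 1[prim,v=1,-]
e2 deliver 1→0: 0[back,v=1,-]
e3 deliver 1→2: 2[back,v=1,-]
e4 deliver 1→3: 3[back,v=1,-]
e5 propose(1,'q'): ·
e6 deliver 1→3: 3[back,v=1,q]
e7 deliver 3→1: ·
e8 deliver 1→2: 2[back,v=1,q]
e9 deliver 2→1: 1[prim,v=1,q]
e10 deliver 1→0: 0[back,v=1,q]
e11 deliver 0→1: ·
e12 timeout(1): 1[back,v=2,q]
e13 deliver 3→2: ·
e14 crash(3): 3[✗back,v=1,q]
e15 deliver 1→2: 2[prim,v=2,q]
e16 propose(1,'r'): ·
e17 deliver 1→3: ·

2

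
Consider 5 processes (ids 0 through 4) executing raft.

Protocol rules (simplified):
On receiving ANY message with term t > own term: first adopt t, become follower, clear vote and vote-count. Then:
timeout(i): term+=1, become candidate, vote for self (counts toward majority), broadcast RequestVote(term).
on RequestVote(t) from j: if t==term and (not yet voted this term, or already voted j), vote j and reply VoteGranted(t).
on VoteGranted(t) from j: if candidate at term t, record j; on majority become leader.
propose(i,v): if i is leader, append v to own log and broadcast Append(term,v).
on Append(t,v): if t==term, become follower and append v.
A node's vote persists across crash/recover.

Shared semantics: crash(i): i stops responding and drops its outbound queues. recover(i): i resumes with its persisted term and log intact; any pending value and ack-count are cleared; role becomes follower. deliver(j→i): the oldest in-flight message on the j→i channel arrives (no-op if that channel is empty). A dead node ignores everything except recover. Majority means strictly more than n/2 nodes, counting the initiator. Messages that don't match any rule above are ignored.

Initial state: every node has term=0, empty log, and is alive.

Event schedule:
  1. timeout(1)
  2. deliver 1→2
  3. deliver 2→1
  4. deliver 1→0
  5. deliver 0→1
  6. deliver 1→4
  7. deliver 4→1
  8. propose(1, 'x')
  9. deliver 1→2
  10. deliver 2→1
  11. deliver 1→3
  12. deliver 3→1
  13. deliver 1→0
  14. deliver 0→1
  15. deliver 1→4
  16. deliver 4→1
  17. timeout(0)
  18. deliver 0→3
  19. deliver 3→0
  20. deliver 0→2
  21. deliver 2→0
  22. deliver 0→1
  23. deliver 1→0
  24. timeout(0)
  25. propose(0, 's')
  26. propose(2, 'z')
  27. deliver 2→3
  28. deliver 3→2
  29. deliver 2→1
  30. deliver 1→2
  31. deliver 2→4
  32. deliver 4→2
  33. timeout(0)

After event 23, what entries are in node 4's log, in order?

e1 timeout(1): 1[cand,t=1,-]
e2 deliver 1→2: 2[foll,t=1,-]
e3 deliver 2→1: ·
e4 deliver 1→0: 0[foll,t=1,-]
e5 deliver 0→1: 1[lead,t=1,-]
e6 deliver 1→4: 4[foll,t=1,-]
e7 deliver 4→1: ·
e8 propose(1,'x'): 1[lead,t=1,x]
e9 deliver 1→2: 2[foll,t=1,x]
e10 deliver 2→1: ·
e11 deliver 1→3: 3[foll,t=1,-]
e12 deliver 3→1: ·
e13 deliver 1→0: 0[foll,t=1,x]
e14 deliver 0→1: ·
e15 deliver 1→4: 4[foll,t=1,x]
e16 deliver 4→1: ·
e17 timeout(0): 0[cand,t=2,x]
e18 deliver 0→3: 3[foll,t=2,-]
e19 deliver 3→0: ·
e20 deliver 0→2: 2[foll,t=2,x]
e21 deliver 2→0: 0[lead,t=2,x]
e22 deliver 0→1: 1[foll,t=2,x]
e23 deliver 1→0: ·

x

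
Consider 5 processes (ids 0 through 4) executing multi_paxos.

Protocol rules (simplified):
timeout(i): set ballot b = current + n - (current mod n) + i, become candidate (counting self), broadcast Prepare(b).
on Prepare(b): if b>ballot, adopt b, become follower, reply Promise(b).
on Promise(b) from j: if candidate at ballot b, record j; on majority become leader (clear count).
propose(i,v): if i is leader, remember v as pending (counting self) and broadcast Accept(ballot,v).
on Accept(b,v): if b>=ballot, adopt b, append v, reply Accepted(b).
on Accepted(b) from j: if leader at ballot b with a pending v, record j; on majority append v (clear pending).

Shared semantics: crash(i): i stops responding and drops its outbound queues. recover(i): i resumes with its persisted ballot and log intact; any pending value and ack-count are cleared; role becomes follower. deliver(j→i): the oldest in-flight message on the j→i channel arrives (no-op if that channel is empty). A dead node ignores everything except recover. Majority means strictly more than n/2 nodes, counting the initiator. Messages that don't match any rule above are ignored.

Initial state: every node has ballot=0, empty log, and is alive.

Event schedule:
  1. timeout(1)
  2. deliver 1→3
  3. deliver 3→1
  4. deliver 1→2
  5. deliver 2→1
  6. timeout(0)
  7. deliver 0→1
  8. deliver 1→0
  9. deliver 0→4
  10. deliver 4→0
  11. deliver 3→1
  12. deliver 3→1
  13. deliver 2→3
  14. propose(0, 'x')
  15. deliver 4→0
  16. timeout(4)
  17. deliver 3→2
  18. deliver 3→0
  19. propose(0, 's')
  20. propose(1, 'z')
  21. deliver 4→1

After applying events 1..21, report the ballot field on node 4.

14

after 1 — timeout(1): n1:cand/b6/[-]
after 2 — deliver 1→3: n3:foll/b6/[-]
after 3 — deliver 3→1: ·
after 4 — deliver 1→2: n2:foll/b6/[-]
after 5 — deliver 2→1: n1:lead/b6/[-]
after 6 — timeout(0): n0:cand/b5/[-]
after 7 — deliver 0→1: ·
after 8 — deliver 1→0: n0:foll/b6/[-]
after 9 — deliver 0→4: n4:foll/b5/[-]
after 10 — deliver 4→0: ·
after 11 — deliver 3→1: ·
after 12 — deliver 3→1: ·
after 13 — deliver 2→3: ·
after 14 — propose(0,'x'): ·
after 15 — deliver 4→0: ·
after 16 — timeout(4): n4:cand/b14/[-]
after 17 — deliver 3→2: ·
after 18 — deliver 3→0: ·
after 19 — propose(0,'s'): ·
after 20 — propose(1,'z'): ·
after 21 — deliver 4→1: n1:foll/b14/[-]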